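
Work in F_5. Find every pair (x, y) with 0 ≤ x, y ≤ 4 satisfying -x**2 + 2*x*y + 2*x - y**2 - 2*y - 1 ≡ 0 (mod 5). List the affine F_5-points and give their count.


Affine F_5-points: {(0, 4), (1, 0), (2, 1), (3, 2), (4, 3)}; count = 5.

For each of the 25 pairs (x, y) ∈ F_5², evaluate f(x, y) mod 5. Record the zeros.
  x = 0: [0↦4, 1↦1, 2↦1, 3↦4, 4↦0]  zeros at y ∈ {4}
  x = 1: [0↦0, 1↦4, 2↦1, 3↦1, 4↦4]  zeros at y ∈ {0}
  x = 2: [0↦4, 1↦0, 2↦4, 3↦1, 4↦1]  zeros at y ∈ {1}
  x = 3: [0↦1, 1↦4, 2↦0, 3↦4, 4↦1]  zeros at y ∈ {2}
  x = 4: [0↦1, 1↦1, 2↦4, 3↦0, 4↦4]  zeros at y ∈ {3}
Collecting zeros: affine points = {(0, 4), (1, 0), (2, 1), (3, 2), (4, 3)}.
Total count |C(F_5)_aff| = 5.


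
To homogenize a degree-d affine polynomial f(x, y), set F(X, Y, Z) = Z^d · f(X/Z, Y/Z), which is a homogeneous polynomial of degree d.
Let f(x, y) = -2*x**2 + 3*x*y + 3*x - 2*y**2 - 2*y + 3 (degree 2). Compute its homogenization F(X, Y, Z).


F(X, Y, Z) = -2*X**2 + 3*X*Y + 3*X*Z - 2*Y**2 - 2*Y*Z + 3*Z**2

deg(f) = 2.
Substitute x = X/Z, y = Y/Z into f, then multiply by Z^2.
  monomial -2·x^2·y^0 ↦ -2·X^2·Y^0·Z^0.
  monomial 3·x^1·y^1 ↦ 3·X^1·Y^1·Z^0.
  monomial 3·x^1·y^0 ↦ 3·X^1·Y^0·Z^1.
  monomial -2·x^0·y^2 ↦ -2·X^0·Y^2·Z^0.
  monomial -2·x^0·y^1 ↦ -2·X^0·Y^1·Z^1.
  monomial 3·x^0·y^0 ↦ 3·X^0·Y^0·Z^2.
Collecting: F(X, Y, Z) = -2*X**2 + 3*X*Y + 3*X*Z - 2*Y**2 - 2*Y*Z + 3*Z**2.


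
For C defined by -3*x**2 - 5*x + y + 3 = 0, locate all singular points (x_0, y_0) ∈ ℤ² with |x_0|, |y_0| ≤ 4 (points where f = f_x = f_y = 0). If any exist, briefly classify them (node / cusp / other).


No singular points in the scanned grid; C is smooth there.

Compute partial derivatives:
  f_x = -6*x - 5.
  f_y = 1.
f_y = 1 is a nonzero constant, so f_y never vanishes: no point (x, y) can satisfy f = f_x = f_y = 0. In particular no (x, y) ∈ {−4, ..., 4}² is singular; the curve is smooth.


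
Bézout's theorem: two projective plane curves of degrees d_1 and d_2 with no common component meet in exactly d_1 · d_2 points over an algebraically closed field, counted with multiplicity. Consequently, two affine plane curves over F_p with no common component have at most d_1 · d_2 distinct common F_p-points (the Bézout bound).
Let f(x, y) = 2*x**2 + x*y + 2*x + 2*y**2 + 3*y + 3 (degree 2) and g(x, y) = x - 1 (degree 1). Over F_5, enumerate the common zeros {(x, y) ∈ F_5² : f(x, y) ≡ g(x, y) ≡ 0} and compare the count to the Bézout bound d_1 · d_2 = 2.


Common zeros: {(1, 4)}; count = 1; Bézout bound = 2.

deg(f) = 2, deg(g) = 1, so Bézout bound = 2.
Scan x ∈ F_5. For each x, list the y ∈ F_5 with f(x, y) ≡ 0 and those with g(x, y) ≡ 0 (mod 5); the common zeros in that column are the intersection.
  x = 0: f ≡ 0 at y ∈ {3}; g ≡ 0 at y ∈ ∅; common: ∅.
  x = 1: f ≡ 0 at y ∈ {4}; g ≡ 0 at y ∈ {0, 1, 2, 3, 4}; common: {4}.
  x = 2: f ≡ 0 at y ∈ {0}; g ≡ 0 at y ∈ ∅; common: ∅.
  x = 3: f ≡ 0 at y ∈ {1}; g ≡ 0 at y ∈ ∅; common: ∅.
  x = 4: f ≡ 0 at y ∈ {2}; g ≡ 0 at y ∈ ∅; common: ∅.
Collecting: common zeros = {(1, 4)}, so the count is 1.
Comparison with the Bézout bound: 1 ≤ 2 = deg(f)·deg(g), as expected for curves with no common component (the affine F_5-count falls short of the bound because intersections may lie at infinity, over extension fields, or carry multiplicity).


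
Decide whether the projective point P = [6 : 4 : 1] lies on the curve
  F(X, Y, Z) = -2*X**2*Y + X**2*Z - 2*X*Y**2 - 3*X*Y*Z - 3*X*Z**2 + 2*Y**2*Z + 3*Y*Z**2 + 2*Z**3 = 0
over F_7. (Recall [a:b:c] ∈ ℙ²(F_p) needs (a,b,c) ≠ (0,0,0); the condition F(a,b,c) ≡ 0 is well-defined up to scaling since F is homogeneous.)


F(6,4,1) ≡ 2 (mod 7); P is NOT on the curve.

Evaluate F(6, 4, 1) term-by-term (mod 7).
  -2*X**2*Y ↦ -2·36·4·1 = -288
  X**2*Z ↦ 1·36·1·1 = 36
  -2*X*Y**2 ↦ -2·6·16·1 = -192
  -3*X*Y*Z ↦ -3·6·4·1 = -72
  -3*X*Z**2 ↦ -3·6·1·1 = -18
  2*Y**2*Z ↦ 2·1·16·1 = 32
  3*Y*Z**2 ↦ 3·1·4·1 = 12
  2*Z**3 ↦ 2·1·1·1 = 2
Sum: F(6, 4, 1) = (-288) + (36) + (-192) + (-72) + (-18) + (32) + (12) + (2) = -488.
Reducing mod 7: -488 ≡ 2 (mod 7).
Since F(a, b, c) ≡ 2 ≠ 0 (mod 7), P does NOT lie on the curve.


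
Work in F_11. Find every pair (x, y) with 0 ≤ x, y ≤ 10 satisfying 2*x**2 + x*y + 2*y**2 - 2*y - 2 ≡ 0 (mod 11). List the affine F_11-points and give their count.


Affine F_11-points: {(0, 4), (0, 8), (1, 0), (1, 6), (3, 7), (3, 9), (7, 6), (7, 8), (9, 4), (9, 9), (10, 0), (10, 7)}; count = 12.

For each of the 121 pairs (x, y) ∈ F_11², evaluate f(x, y) mod 11. Record the zeros.
  x = 0: [0↦9, 1↦9, 2↦2, 3↦10, 4↦0, 5↦5, 6↦3, 7↦5, 8↦0, 9↦10, 10↦2]  zeros at y ∈ {4, 8}
  x = 1: [0↦0, 1↦1, 2↦6, 3↦4, 4↦6, 5↦1, 6↦0, 7↦3, 8↦10, 9↦10, 10↦3]  zeros at y ∈ {0, 6}
  x = 2: [0↦6, 1↦8, 2↦3, 3↦2, 4↦5, 5↦1, 6↦1, 7↦5, 8↦2, 9↦3, 10↦8]  zeros at y ∈ ∅
  x = 3: [0↦5, 1↦8, 2↦4, 3↦4, 4↦8, 5↦5, 6↦6, 7↦0, 8↦9, 9↦0, 10↦6]  zeros at y ∈ {7, 9}
  x = 4: [0↦8, 1↦1, 2↦9, 3↦10, 4↦4, 5↦2, 6↦4, 7↦10, 8↦9, 9↦1, 10↦8]  zeros at y ∈ ∅
  x = 5: [0↦4, 1↦9, 2↦7, 3↦9, 4↦4, 5↦3, 6↦6, 7↦2, 8↦2, 9↦6, 10↦3]  zeros at y ∈ ∅
  x = 6: [0↦4, 1↦10, 2↦9, 3↦1, 4↦8, 5↦8, 6↦1, 7↦9, 8↦10, 9↦4, 10↦2]  zeros at y ∈ ∅
  x = 7: [0↦8, 1↦4, 2↦4, 3↦8, 4↦5, 5↦6, 6↦0, 7↦9, 8↦0, 9↦6, 10↦5]  zeros at y ∈ {6, 8}
  x = 8: [0↦5, 1↦2, 2↦3, 3↦8, 4↦6, 5↦8, 6↦3, 7↦2, 8↦5, 9↦1, 10↦1]  zeros at y ∈ ∅
  x = 9: [0↦6, 1↦4, 2↦6, 3↦1, 4↦0, 5↦3, 6↦10, 7↦10, 8↦3, 9↦0, 10↦1]  zeros at y ∈ {4, 9}
  x = 10: [0↦0, 1↦10, 2↦2, 3↦9, 4↦9, 5↦2, 6↦10, 7↦0, 8↦5, 9↦3, 10↦5]  zeros at y ∈ {0, 7}
Collecting zeros: affine points = {(0, 4), (0, 8), (1, 0), (1, 6), (3, 7), (3, 9), (7, 6), (7, 8), (9, 4), (9, 9), (10, 0), (10, 7)}.
Total count |C(F_11)_aff| = 12.


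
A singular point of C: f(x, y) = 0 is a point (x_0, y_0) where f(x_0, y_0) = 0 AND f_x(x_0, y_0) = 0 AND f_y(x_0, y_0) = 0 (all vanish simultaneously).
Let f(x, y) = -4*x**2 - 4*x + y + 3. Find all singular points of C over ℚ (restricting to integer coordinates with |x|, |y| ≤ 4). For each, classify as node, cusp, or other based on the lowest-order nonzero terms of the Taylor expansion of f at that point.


No singular points in the scanned grid; C is smooth there.

Compute partial derivatives:
  f_x = -8*x - 4.
  f_y = 1.
f_y = 1 is a nonzero constant, so f_y never vanishes: no point (x, y) can satisfy f = f_x = f_y = 0. In particular no (x, y) ∈ {−4, ..., 4}² is singular; the curve is smooth.


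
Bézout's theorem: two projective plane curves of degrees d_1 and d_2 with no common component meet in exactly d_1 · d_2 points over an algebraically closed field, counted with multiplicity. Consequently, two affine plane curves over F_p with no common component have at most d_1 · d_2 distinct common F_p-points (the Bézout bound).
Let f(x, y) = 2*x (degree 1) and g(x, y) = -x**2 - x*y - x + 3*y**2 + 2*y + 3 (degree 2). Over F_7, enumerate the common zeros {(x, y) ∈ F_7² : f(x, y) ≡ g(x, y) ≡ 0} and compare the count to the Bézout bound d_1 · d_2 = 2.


Common zeros: ∅; count = 0; Bézout bound = 2.

deg(f) = 1, deg(g) = 2, so Bézout bound = 2.
Scan x ∈ F_7. For each x, list the y ∈ F_7 with f(x, y) ≡ 0 and those with g(x, y) ≡ 0 (mod 7); the common zeros in that column are the intersection.
  x = 0: f ≡ 0 at y ∈ {0, 1, 2, 3, 4, 5, 6}; g ≡ 0 at y ∈ ∅; common: ∅.
  x = 1: f ≡ 0 at y ∈ ∅; g ≡ 0 at y ∈ ∅; common: ∅.
  x = 2: f ≡ 0 at y ∈ ∅; g ≡ 0 at y ∈ {1, 6}; common: ∅.
  x = 3: f ≡ 0 at y ∈ ∅; g ≡ 0 at y ∈ {1, 4}; common: ∅.
  x = 4: f ≡ 0 at y ∈ ∅; g ≡ 0 at y ∈ ∅; common: ∅.
  x = 5: f ≡ 0 at y ∈ ∅; g ≡ 0 at y ∈ {2, 6}; common: ∅.
  x = 6: f ≡ 0 at y ∈ ∅; g ≡ 0 at y ∈ {2, 4}; common: ∅.
Collecting: common zeros = ∅, so the count is 0.
Comparison with the Bézout bound: 0 ≤ 2 = deg(f)·deg(g), as expected for curves with no common component (the affine F_7-count falls short of the bound because intersections may lie at infinity, over extension fields, or carry multiplicity).


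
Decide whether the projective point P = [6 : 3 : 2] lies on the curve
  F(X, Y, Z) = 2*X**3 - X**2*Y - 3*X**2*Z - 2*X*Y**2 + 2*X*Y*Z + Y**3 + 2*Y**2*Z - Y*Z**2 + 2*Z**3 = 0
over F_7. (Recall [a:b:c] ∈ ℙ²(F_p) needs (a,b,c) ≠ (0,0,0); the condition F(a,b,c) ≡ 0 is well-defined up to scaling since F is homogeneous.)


F(6,3,2) ≡ 6 (mod 7); P is NOT on the curve.

Evaluate F(6, 3, 2) term-by-term (mod 7).
  2*X**3 ↦ 2·216·1·1 = 432
  -X**2*Y ↦ -1·36·3·1 = -108
  -3*X**2*Z ↦ -3·36·1·2 = -216
  -2*X*Y**2 ↦ -2·6·9·1 = -108
  2*X*Y*Z ↦ 2·6·3·2 = 72
  Y**3 ↦ 1·1·27·1 = 27
  2*Y**2*Z ↦ 2·1·9·2 = 36
  -Y*Z**2 ↦ -1·1·3·4 = -12
  2*Z**3 ↦ 2·1·1·8 = 16
Sum: F(6, 3, 2) = (432) + (-108) + (-216) + (-108) + (72) + (27) + (36) + (-12) + (16) = 139.
Reducing mod 7: 139 ≡ 6 (mod 7).
Since F(a, b, c) ≡ 6 ≠ 0 (mod 7), P does NOT lie on the curve.


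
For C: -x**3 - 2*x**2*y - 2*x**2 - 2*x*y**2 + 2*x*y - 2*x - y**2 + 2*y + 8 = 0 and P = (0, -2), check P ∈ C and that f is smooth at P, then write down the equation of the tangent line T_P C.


Tangent line at P: -14*x + 6*y + 12 = 0.

Step 1: f(0, -2) = 0, so P lies on C.
Step 2: partial derivatives
  f_x(x, y) = -3*x**2 - 4*x*y - 4*x - 2*y**2 + 2*y - 2, f_y(x, y) = -2*x**2 - 4*x*y + 2*x - 2*y + 2.
  f_x(P) = -14, f_y(P) = 6 (gradient nonzero, so P is smooth).
Step 3: tangent line at P: -14·(x − 0) + 6·(y − -2) = 0.
Expanding: -14*x + 6*y + 12 = 0.


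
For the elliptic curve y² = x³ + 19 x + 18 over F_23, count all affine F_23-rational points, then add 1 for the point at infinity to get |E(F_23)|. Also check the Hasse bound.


Affine points = {(0, 8), (0, 15), (2, 8), (2, 15), (5, 10), (5, 13), (6, 7), (6, 16), (10, 9), (10, 14), (13, 1), (13, 22), (16, 5), (16, 18), (19, 4), (19, 19), (20, 7), (20, 16), (21, 8), (21, 15)}; affine count = 20; |E(F_23)| = 21.

Discriminant check: Δ ∝ 4a³ + 27b² = 4·19³ + 27·18² = 4·6859 + 27·324 ≡ 5 (mod 23). Nonzero ⇒ E is nonsingular.
For each x ∈ F_23, compute rhs = x³ + 19·x + 18 mod 23, then count y ∈ F_23 with y² ≡ rhs.
  x = 0: rhs = 18, matching y values: 8, 15 (2 points).
  x = 1: rhs = 15, matching y values: none (0 points).
  x = 2: rhs = 18, matching y values: 8, 15 (2 points).
  x = 3: rhs = 10, matching y values: none (0 points).
  x = 4: rhs = 20, matching y values: none (0 points).
  x = 5: rhs = 8, matching y values: 10, 13 (2 points).
  x = 6: rhs = 3, matching y values: 7, 16 (2 points).
  x = 7: rhs = 11, matching y values: none (0 points).
  x = 8: rhs = 15, matching y values: none (0 points).
  x = 9: rhs = 21, matching y values: none (0 points).
  x = 10: rhs = 12, matching y values: 9, 14 (2 points).
  x = 11: rhs = 17, matching y values: none (0 points).
  x = 12: rhs = 19, matching y values: none (0 points).
  x = 13: rhs = 1, matching y values: 1, 22 (2 points).
  x = 14: rhs = 15, matching y values: none (0 points).
  x = 15: rhs = 21, matching y values: none (0 points).
  x = 16: rhs = 2, matching y values: 5, 18 (2 points).
  x = 17: rhs = 10, matching y values: none (0 points).
  x = 18: rhs = 5, matching y values: none (0 points).
  x = 19: rhs = 16, matching y values: 4, 19 (2 points).
  x = 20: rhs = 3, matching y values: 7, 16 (2 points).
  x = 21: rhs = 18, matching y values: 8, 15 (2 points).
  x = 22: rhs = 21, matching y values: none (0 points).
Total affine count: 20.
Full point count |E(F_23)| = 20 + 1 = 21.
Hasse bound: |21 − (23+1)| = |-3| = 3 ≤ 2√23 ≈ 9.5917 ✓.


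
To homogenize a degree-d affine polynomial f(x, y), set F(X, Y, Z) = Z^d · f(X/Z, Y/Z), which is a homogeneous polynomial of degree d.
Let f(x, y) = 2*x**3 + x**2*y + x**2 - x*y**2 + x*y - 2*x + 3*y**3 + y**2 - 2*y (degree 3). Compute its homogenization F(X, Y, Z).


F(X, Y, Z) = 2*X**3 + X**2*Y + X**2*Z - X*Y**2 + X*Y*Z - 2*X*Z**2 + 3*Y**3 + Y**2*Z - 2*Y*Z**2

deg(f) = 3.
Substitute x = X/Z, y = Y/Z into f, then multiply by Z^3.
  monomial 2·x^3·y^0 ↦ 2·X^3·Y^0·Z^0.
  monomial 1·x^2·y^1 ↦ 1·X^2·Y^1·Z^0.
  monomial 1·x^2·y^0 ↦ 1·X^2·Y^0·Z^1.
  monomial -1·x^1·y^2 ↦ -1·X^1·Y^2·Z^0.
  monomial 1·x^1·y^1 ↦ 1·X^1·Y^1·Z^1.
  monomial -2·x^1·y^0 ↦ -2·X^1·Y^0·Z^2.
  monomial 3·x^0·y^3 ↦ 3·X^0·Y^3·Z^0.
  monomial 1·x^0·y^2 ↦ 1·X^0·Y^2·Z^1.
  monomial -2·x^0·y^1 ↦ -2·X^0·Y^1·Z^2.
Collecting: F(X, Y, Z) = 2*X**3 + X**2*Y + X**2*Z - X*Y**2 + X*Y*Z - 2*X*Z**2 + 3*Y**3 + Y**2*Z - 2*Y*Z**2.


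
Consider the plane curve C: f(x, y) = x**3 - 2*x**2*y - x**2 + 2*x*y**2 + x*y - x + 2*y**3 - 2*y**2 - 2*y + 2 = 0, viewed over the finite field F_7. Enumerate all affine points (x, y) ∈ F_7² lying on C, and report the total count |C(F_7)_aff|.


Affine F_7-points: {(0, 1), (0, 6), (1, 1), (2, 1), (3, 3), (6, 5), (6, 6)}; count = 7.

For each of the 49 pairs (x, y) ∈ F_7², evaluate f(x, y) mod 7. Record the zeros.
  x = 0: [0↦2, 1↦0, 2↦6, 3↦4, 4↦6, 5↦3, 6↦0]  zeros at y ∈ {1, 6}
  x = 1: [0↦1, 1↦0, 2↦4, 3↦4, 4↦5, 5↦5, 6↦2]  zeros at y ∈ {1}
  x = 2: [0↦4, 1↦0, 2↦5, 3↦3, 4↦6, 5↦5, 6↦5]  zeros at y ∈ {1}
  x = 3: [0↦3, 1↦6, 2↦1, 3↦0, 4↦1, 5↦2, 6↦1]  zeros at y ∈ {3}
  x = 4: [0↦4, 1↦3, 2↦5, 3↦1, 4↦3, 5↦2, 6↦3]  zeros at y ∈ ∅
  x = 5: [0↦6, 1↦4, 2↦2, 3↦5, 4↦4, 5↦4, 6↦3]  zeros at y ∈ ∅
  x = 6: [0↦1, 1↦1, 2↦5, 3↦4, 4↦3, 5↦0, 6↦0]  zeros at y ∈ {5, 6}
Collecting zeros: affine points = {(0, 1), (0, 6), (1, 1), (2, 1), (3, 3), (6, 5), (6, 6)}.
Total count |C(F_7)_aff| = 7.


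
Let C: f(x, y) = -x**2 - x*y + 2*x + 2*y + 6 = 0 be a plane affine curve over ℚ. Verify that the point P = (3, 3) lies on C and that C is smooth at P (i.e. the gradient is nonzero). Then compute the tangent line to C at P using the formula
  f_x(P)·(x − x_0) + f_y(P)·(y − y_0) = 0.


Tangent line at P: -7*x - y + 24 = 0.

Step 1: f(3, 3) = 0, so P lies on C.
Step 2: partial derivatives
  f_x(x, y) = -2*x - y + 2, f_y(x, y) = 2 - x.
  f_x(P) = -7, f_y(P) = -1 (gradient nonzero, so P is smooth).
Step 3: tangent line at P: -7·(x − 3) + -1·(y − 3) = 0.
Expanding: -7*x - y + 24 = 0.


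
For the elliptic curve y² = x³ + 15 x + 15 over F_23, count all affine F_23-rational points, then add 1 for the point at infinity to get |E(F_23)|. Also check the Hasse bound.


Affine points = {(1, 10), (1, 13), (3, 8), (3, 15), (4, 1), (4, 22), (5, 10), (5, 13), (7, 7), (7, 16), (8, 7), (8, 16), (11, 4), (11, 19), (14, 5), (14, 18), (15, 2), (15, 21), (16, 2), (16, 21), (17, 10), (17, 13), (19, 11), (19, 12), (20, 9), (20, 14), (21, 0)}; affine count = 27; |E(F_23)| = 28.

Discriminant check: Δ ∝ 4a³ + 27b² = 4·15³ + 27·15² = 4·3375 + 27·225 ≡ 2 (mod 23). Nonzero ⇒ E is nonsingular.
For each x ∈ F_23, compute rhs = x³ + 15·x + 15 mod 23, then count y ∈ F_23 with y² ≡ rhs.
  x = 0: rhs = 15, matching y values: none (0 points).
  x = 1: rhs = 8, matching y values: 10, 13 (2 points).
  x = 2: rhs = 7, matching y values: none (0 points).
  x = 3: rhs = 18, matching y values: 8, 15 (2 points).
  x = 4: rhs = 1, matching y values: 1, 22 (2 points).
  x = 5: rhs = 8, matching y values: 10, 13 (2 points).
  x = 6: rhs = 22, matching y values: none (0 points).
  x = 7: rhs = 3, matching y values: 7, 16 (2 points).
  x = 8: rhs = 3, matching y values: 7, 16 (2 points).
  x = 9: rhs = 5, matching y values: none (0 points).
  x = 10: rhs = 15, matching y values: none (0 points).
  x = 11: rhs = 16, matching y values: 4, 19 (2 points).
  x = 12: rhs = 14, matching y values: none (0 points).
  x = 13: rhs = 15, matching y values: none (0 points).
  x = 14: rhs = 2, matching y values: 5, 18 (2 points).
  x = 15: rhs = 4, matching y values: 2, 21 (2 points).
  x = 16: rhs = 4, matching y values: 2, 21 (2 points).
  x = 17: rhs = 8, matching y values: 10, 13 (2 points).
  x = 18: rhs = 22, matching y values: none (0 points).
  x = 19: rhs = 6, matching y values: 11, 12 (2 points).
  x = 20: rhs = 12, matching y values: 9, 14 (2 points).
  x = 21: rhs = 0, matching y values: 0 (1 points).
  x = 22: rhs = 22, matching y values: none (0 points).
Total affine count: 27.
Full point count |E(F_23)| = 27 + 1 = 28.
Hasse bound: |28 − (23+1)| = |4| = 4 ≤ 2√23 ≈ 9.5917 ✓.


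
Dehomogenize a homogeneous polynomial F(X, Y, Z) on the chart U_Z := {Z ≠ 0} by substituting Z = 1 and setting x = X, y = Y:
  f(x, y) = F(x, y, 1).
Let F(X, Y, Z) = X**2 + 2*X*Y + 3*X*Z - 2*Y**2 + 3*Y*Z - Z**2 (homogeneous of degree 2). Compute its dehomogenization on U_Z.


f(x, y) = x**2 + 2*x*y + 3*x - 2*y**2 + 3*y - 1

On U_Z we set Z = 1. Each monomial c·X^i·Y^j·Z^k in F becomes c·x^i·y^j·1^k = c·x^i·y^j.
Substituting Z = 1: F(X, Y, 1) = x**2 + 2*x*y + 3*x - 2*y**2 + 3*y - 1.
Note: deg(f) ≤ deg(F) = 2; strict inequality happens when F is divisible by Z (lost terms).


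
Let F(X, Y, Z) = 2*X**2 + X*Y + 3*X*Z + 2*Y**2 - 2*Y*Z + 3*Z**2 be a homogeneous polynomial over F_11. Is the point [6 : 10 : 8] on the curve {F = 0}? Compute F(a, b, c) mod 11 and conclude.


F(6,10,8) ≡ 2 (mod 11); P is NOT on the curve.

Evaluate F(6, 10, 8) term-by-term (mod 11).
  2*X**2 ↦ 2·36·1·1 = 72
  X*Y ↦ 1·6·10·1 = 60
  3*X*Z ↦ 3·6·1·8 = 144
  2*Y**2 ↦ 2·1·100·1 = 200
  -2*Y*Z ↦ -2·1·10·8 = -160
  3*Z**2 ↦ 3·1·1·64 = 192
Sum: F(6, 10, 8) = (72) + (60) + (144) + (200) + (-160) + (192) = 508.
Reducing mod 11: 508 ≡ 2 (mod 11).
Since F(a, b, c) ≡ 2 ≠ 0 (mod 11), P does NOT lie on the curve.


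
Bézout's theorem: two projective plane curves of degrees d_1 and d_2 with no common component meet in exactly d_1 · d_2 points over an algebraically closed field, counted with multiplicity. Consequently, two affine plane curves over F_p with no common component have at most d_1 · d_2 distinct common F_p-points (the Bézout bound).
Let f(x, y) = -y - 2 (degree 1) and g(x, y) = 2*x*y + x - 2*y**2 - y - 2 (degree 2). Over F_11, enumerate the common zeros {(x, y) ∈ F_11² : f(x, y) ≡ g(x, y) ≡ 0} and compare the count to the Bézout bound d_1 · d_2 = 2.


Common zeros: {(1, 9)}; count = 1; Bézout bound = 2.

deg(f) = 1, deg(g) = 2, so Bézout bound = 2.
Scan x ∈ F_11. For each x, list the y ∈ F_11 with f(x, y) ≡ 0 and those with g(x, y) ≡ 0 (mod 11); the common zeros in that column are the intersection.
  x = 0: f ≡ 0 at y ∈ {9}; g ≡ 0 at y ∈ ∅; common: ∅.
  x = 1: f ≡ 0 at y ∈ {9}; g ≡ 0 at y ∈ {8, 9}; common: {9}.
  x = 2: f ≡ 0 at y ∈ {9}; g ≡ 0 at y ∈ {0, 7}; common: ∅.
  x = 3: f ≡ 0 at y ∈ {9}; g ≡ 0 at y ∈ {4}; common: ∅.
  x = 4: f ≡ 0 at y ∈ {9}; g ≡ 0 at y ∈ ∅; common: ∅.
  x = 5: f ≡ 0 at y ∈ {9}; g ≡ 0 at y ∈ ∅; common: ∅.
  x = 6: f ≡ 0 at y ∈ {9}; g ≡ 0 at y ∈ ∅; common: ∅.
  x = 7: f ≡ 0 at y ∈ {9}; g ≡ 0 at y ∈ {6}; common: ∅.
  x = 8: f ≡ 0 at y ∈ {9}; g ≡ 0 at y ∈ {3, 10}; common: ∅.
  x = 9: f ≡ 0 at y ∈ {9}; g ≡ 0 at y ∈ {1, 2}; common: ∅.
  x = 10: f ≡ 0 at y ∈ {9}; g ≡ 0 at y ∈ ∅; common: ∅.
Collecting: common zeros = {(1, 9)}, so the count is 1.
Comparison with the Bézout bound: 1 ≤ 2 = deg(f)·deg(g), as expected for curves with no common component (the affine F_11-count falls short of the bound because intersections may lie at infinity, over extension fields, or carry multiplicity).


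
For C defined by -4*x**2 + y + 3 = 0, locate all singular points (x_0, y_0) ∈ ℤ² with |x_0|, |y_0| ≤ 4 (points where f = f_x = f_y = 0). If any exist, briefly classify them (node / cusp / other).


No singular points in the scanned grid; C is smooth there.

Compute partial derivatives:
  f_x = -8*x.
  f_y = 1.
f_y = 1 is a nonzero constant, so f_y never vanishes: no point (x, y) can satisfy f = f_x = f_y = 0. In particular no (x, y) ∈ {−4, ..., 4}² is singular; the curve is smooth.


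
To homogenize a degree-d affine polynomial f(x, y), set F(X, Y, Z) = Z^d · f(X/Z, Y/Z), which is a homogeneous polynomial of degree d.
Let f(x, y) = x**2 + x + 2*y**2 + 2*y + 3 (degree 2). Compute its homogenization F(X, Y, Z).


F(X, Y, Z) = X**2 + X*Z + 2*Y**2 + 2*Y*Z + 3*Z**2

deg(f) = 2.
Substitute x = X/Z, y = Y/Z into f, then multiply by Z^2.
  monomial 1·x^2·y^0 ↦ 1·X^2·Y^0·Z^0.
  monomial 1·x^1·y^0 ↦ 1·X^1·Y^0·Z^1.
  monomial 2·x^0·y^2 ↦ 2·X^0·Y^2·Z^0.
  monomial 2·x^0·y^1 ↦ 2·X^0·Y^1·Z^1.
  monomial 3·x^0·y^0 ↦ 3·X^0·Y^0·Z^2.
Collecting: F(X, Y, Z) = X**2 + X*Z + 2*Y**2 + 2*Y*Z + 3*Z**2.


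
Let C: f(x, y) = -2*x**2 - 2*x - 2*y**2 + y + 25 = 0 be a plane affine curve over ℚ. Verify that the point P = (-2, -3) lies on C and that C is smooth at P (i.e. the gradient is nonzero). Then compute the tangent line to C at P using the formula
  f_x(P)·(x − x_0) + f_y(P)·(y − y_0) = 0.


Tangent line at P: 6*x + 13*y + 51 = 0.

Step 1: f(-2, -3) = 0, so P lies on C.
Step 2: partial derivatives
  f_x(x, y) = -4*x - 2, f_y(x, y) = 1 - 4*y.
  f_x(P) = 6, f_y(P) = 13 (gradient nonzero, so P is smooth).
Step 3: tangent line at P: 6·(x − -2) + 13·(y − -3) = 0.
Expanding: 6*x + 13*y + 51 = 0.


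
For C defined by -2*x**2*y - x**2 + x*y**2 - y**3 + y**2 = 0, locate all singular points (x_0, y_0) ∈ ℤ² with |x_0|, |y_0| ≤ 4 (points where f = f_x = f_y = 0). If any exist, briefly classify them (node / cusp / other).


Singular points: {(0, 0)}; classification: node.

Compute partial derivatives:
  f_x = -4*x*y - 2*x + y**2.
  f_y = -2*x**2 + 2*x*y - 3*y**2 + 2*y.
Scan x_0 ∈ {−4, ..., 4}. For each x_0, f_y(x_0, y) is a polynomial in y; find its integer roots y ∈ {−4, ..., 4}, then test f_x and f at those candidates.
  x = -4: f_y(-4, y) = -3*y**2 - 6*y - 32; no integer root y with |y| ≤ 4.
  x = -3: f_y(-3, y) = -3*y**2 - 4*y - 18; no integer root y with |y| ≤ 4.
  x = -2: f_y(-2, y) = -3*y**2 - 2*y - 8; no integer root y with |y| ≤ 4.
  x = -1: f_y(-1, y) = -3*y**2 - 2; no integer root y with |y| ≤ 4.
  x = 0: f_y(0, y) = -3*y**2 + 2*y; vanishes at y ∈ {0}. (0, 0): f_x = 0, f = 0 — SINGULAR.
  x = 1: f_y(1, y) = -3*y**2 + 4*y - 2; no integer root y with |y| ≤ 4.
  x = 2: f_y(2, y) = -3*y**2 + 6*y - 8; no integer root y with |y| ≤ 4.
  x = 3: f_y(3, y) = -3*y**2 + 8*y - 18; no integer root y with |y| ≤ 4.
  x = 4: f_y(4, y) = -3*y**2 + 10*y - 32; no integer root y with |y| ≤ 4.
Only singular point on the grid: (0, 0).
Classify: substitute x = 0 + u, y = 0 + v and expand: f = -2*u**2*v - u**2 + u*v**2 - v**3 + v**2.
No constant or linear terms (consistent with a singular point). Quadratic part: -u**2 + v**2. Cubic part: -2*u**2*v + u*v**2 - v**3.
The quadratic part v**2 - u**2 = (v − u)(v + u) splits into two distinct linear factors, so there are two distinct tangent lines y − 0 = ±(x − 0) — this is a node (ordinary double point).
Classification: node.


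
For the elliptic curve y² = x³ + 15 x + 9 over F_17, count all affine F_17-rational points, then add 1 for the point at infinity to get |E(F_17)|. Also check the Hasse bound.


Affine points = {(0, 3), (0, 14), (1, 5), (1, 12), (2, 8), (2, 9), (3, 8), (3, 9), (6, 3), (6, 14), (7, 7), (7, 10), (11, 3), (11, 14), (12, 8), (12, 9), (13, 2), (13, 15)}; affine count = 18; |E(F_17)| = 19.

Discriminant check: Δ ∝ 4a³ + 27b² = 4·15³ + 27·9² = 4·3375 + 27·81 ≡ 13 (mod 17). Nonzero ⇒ E is nonsingular.
For each x ∈ F_17, compute rhs = x³ + 15·x + 9 mod 17, then count y ∈ F_17 with y² ≡ rhs.
  x = 0: rhs = 9, matching y values: 3, 14 (2 points).
  x = 1: rhs = 8, matching y values: 5, 12 (2 points).
  x = 2: rhs = 13, matching y values: 8, 9 (2 points).
  x = 3: rhs = 13, matching y values: 8, 9 (2 points).
  x = 4: rhs = 14, matching y values: none (0 points).
  x = 5: rhs = 5, matching y values: none (0 points).
  x = 6: rhs = 9, matching y values: 3, 14 (2 points).
  x = 7: rhs = 15, matching y values: 7, 10 (2 points).
  x = 8: rhs = 12, matching y values: none (0 points).
  x = 9: rhs = 6, matching y values: none (0 points).
  x = 10: rhs = 3, matching y values: none (0 points).
  x = 11: rhs = 9, matching y values: 3, 14 (2 points).
  x = 12: rhs = 13, matching y values: 8, 9 (2 points).
  x = 13: rhs = 4, matching y values: 2, 15 (2 points).
  x = 14: rhs = 5, matching y values: none (0 points).
  x = 15: rhs = 5, matching y values: none (0 points).
  x = 16: rhs = 10, matching y values: none (0 points).
Total affine count: 18.
Full point count |E(F_17)| = 18 + 1 = 19.
Hasse bound: |19 − (17+1)| = |1| = 1 ≤ 2√17 ≈ 8.2462 ✓.


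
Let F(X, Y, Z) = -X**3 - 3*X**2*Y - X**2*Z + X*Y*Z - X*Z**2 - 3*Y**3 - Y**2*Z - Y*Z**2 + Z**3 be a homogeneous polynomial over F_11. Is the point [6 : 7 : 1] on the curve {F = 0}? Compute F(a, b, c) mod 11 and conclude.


F(6,7,1) ≡ 1 (mod 11); P is NOT on the curve.

Evaluate F(6, 7, 1) term-by-term (mod 11).
  -X**3 ↦ -1·216·1·1 = -216
  -3*X**2*Y ↦ -3·36·7·1 = -756
  -X**2*Z ↦ -1·36·1·1 = -36
  X*Y*Z ↦ 1·6·7·1 = 42
  -X*Z**2 ↦ -1·6·1·1 = -6
  -3*Y**3 ↦ -3·1·343·1 = -1029
  -Y**2*Z ↦ -1·1·49·1 = -49
  -Y*Z**2 ↦ -1·1·7·1 = -7
  Z**3 ↦ 1·1·1·1 = 1
Sum: F(6, 7, 1) = (-216) + (-756) + (-36) + (42) + (-6) + (-1029) + (-49) + (-7) + (1) = -2056.
Reducing mod 11: -2056 ≡ 1 (mod 11).
Since F(a, b, c) ≡ 1 ≠ 0 (mod 11), P does NOT lie on the curve.


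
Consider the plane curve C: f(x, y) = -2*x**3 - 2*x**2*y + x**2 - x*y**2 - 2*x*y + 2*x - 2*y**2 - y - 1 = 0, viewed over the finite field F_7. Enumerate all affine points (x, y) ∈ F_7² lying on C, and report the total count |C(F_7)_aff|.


Affine F_7-points: {(0, 5), (1, 0), (1, 3), (2, 3), (2, 6), (3, 1), (4, 0), (4, 6), (5, 3), (6, 0), (6, 6)}; count = 11.

For each of the 49 pairs (x, y) ∈ F_7², evaluate f(x, y) mod 7. Record the zeros.
  x = 0: [0↦6, 1↦3, 2↦3, 3↦6, 4↦5, 5↦0, 6↦5]  zeros at y ∈ {5}
  x = 1: [0↦0, 1↦6, 2↦6, 3↦0, 4↦2, 5↦5, 6↦2]  zeros at y ∈ {0, 3}
  x = 2: [0↦5, 1↦2, 2↦5, 3↦0, 4↦1, 5↦1, 6↦0]  zeros at y ∈ {3, 6}
  x = 3: [0↦2, 1↦0, 2↦2, 3↦1, 4↦4, 5↦4, 6↦1]  zeros at y ∈ {1}
  x = 4: [0↦0, 1↦2, 2↦6, 3↦5, 4↦6, 5↦2, 6↦0]  zeros at y ∈ {0, 6}
  x = 5: [0↦1, 1↦3, 2↦5, 3↦0, 4↦2, 5↦4, 6↦6]  zeros at y ∈ {3}
  x = 6: [0↦0, 1↦5, 2↦1, 3↦2, 4↦1, 5↦5, 6↦0]  zeros at y ∈ {0, 6}
Collecting zeros: affine points = {(0, 5), (1, 0), (1, 3), (2, 3), (2, 6), (3, 1), (4, 0), (4, 6), (5, 3), (6, 0), (6, 6)}.
Total count |C(F_7)_aff| = 11.


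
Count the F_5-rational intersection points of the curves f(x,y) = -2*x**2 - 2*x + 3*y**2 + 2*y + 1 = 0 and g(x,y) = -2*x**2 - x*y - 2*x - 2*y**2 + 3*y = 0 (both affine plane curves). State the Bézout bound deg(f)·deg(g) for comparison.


Common zeros: {(2, 4)}; count = 1; Bézout bound = 4.

deg(f) = 2, deg(g) = 2, so Bézout bound = 4.
Scan x ∈ F_5. For each x, list the y ∈ F_5 with f(x, y) ≡ 0 and those with g(x, y) ≡ 0 (mod 5); the common zeros in that column are the intersection.
  x = 0: f ≡ 0 at y ∈ ∅; g ≡ 0 at y ∈ {0, 4}; common: ∅.
  x = 1: f ≡ 0 at y ∈ {3}; g ≡ 0 at y ∈ ∅; common: ∅.
  x = 2: f ≡ 0 at y ∈ {2, 4}; g ≡ 0 at y ∈ {4}; common: {4}.
  x = 3: f ≡ 0 at y ∈ {3}; g ≡ 0 at y ∈ ∅; common: ∅.
  x = 4: f ≡ 0 at y ∈ ∅; g ≡ 0 at y ∈ {0, 2}; common: ∅.
Collecting: common zeros = {(2, 4)}, so the count is 1.
Comparison with the Bézout bound: 1 ≤ 4 = deg(f)·deg(g), as expected for curves with no common component (the affine F_5-count falls short of the bound because intersections may lie at infinity, over extension fields, or carry multiplicity).


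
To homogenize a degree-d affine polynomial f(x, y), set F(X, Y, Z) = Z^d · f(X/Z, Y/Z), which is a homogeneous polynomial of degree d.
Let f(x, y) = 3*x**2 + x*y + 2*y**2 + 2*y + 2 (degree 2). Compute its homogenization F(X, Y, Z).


F(X, Y, Z) = 3*X**2 + X*Y + 2*Y**2 + 2*Y*Z + 2*Z**2

deg(f) = 2.
Substitute x = X/Z, y = Y/Z into f, then multiply by Z^2.
  monomial 3·x^2·y^0 ↦ 3·X^2·Y^0·Z^0.
  monomial 1·x^1·y^1 ↦ 1·X^1·Y^1·Z^0.
  monomial 2·x^0·y^2 ↦ 2·X^0·Y^2·Z^0.
  monomial 2·x^0·y^1 ↦ 2·X^0·Y^1·Z^1.
  monomial 2·x^0·y^0 ↦ 2·X^0·Y^0·Z^2.
Collecting: F(X, Y, Z) = 3*X**2 + X*Y + 2*Y**2 + 2*Y*Z + 2*Z**2.


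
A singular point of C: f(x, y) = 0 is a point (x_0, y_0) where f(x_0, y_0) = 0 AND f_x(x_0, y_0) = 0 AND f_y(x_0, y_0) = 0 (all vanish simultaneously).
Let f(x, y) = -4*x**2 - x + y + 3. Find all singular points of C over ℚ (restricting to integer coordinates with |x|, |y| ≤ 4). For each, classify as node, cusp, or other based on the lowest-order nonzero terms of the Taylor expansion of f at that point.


No singular points in the scanned grid; C is smooth there.

Compute partial derivatives:
  f_x = -8*x - 1.
  f_y = 1.
f_y = 1 is a nonzero constant, so f_y never vanishes: no point (x, y) can satisfy f = f_x = f_y = 0. In particular no (x, y) ∈ {−4, ..., 4}² is singular; the curve is smooth.


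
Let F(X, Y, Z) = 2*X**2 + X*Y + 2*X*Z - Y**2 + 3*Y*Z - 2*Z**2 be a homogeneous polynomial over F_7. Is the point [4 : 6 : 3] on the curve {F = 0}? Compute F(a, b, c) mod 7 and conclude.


F(4,6,3) ≡ 3 (mod 7); P is NOT on the curve.

Evaluate F(4, 6, 3) term-by-term (mod 7).
  2*X**2 ↦ 2·16·1·1 = 32
  X*Y ↦ 1·4·6·1 = 24
  2*X*Z ↦ 2·4·1·3 = 24
  -Y**2 ↦ -1·1·36·1 = -36
  3*Y*Z ↦ 3·1·6·3 = 54
  -2*Z**2 ↦ -2·1·1·9 = -18
Sum: F(4, 6, 3) = (32) + (24) + (24) + (-36) + (54) + (-18) = 80.
Reducing mod 7: 80 ≡ 3 (mod 7).
Since F(a, b, c) ≡ 3 ≠ 0 (mod 7), P does NOT lie on the curve.


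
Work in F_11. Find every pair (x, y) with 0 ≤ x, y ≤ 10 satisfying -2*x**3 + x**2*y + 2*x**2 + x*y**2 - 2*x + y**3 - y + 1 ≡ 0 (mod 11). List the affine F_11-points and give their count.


Affine F_11-points: {(0, 5), (1, 2), (2, 0), (2, 2), (2, 7), (5, 0), (10, 2), (10, 4), (10, 6)}; count = 9.

For each of the 121 pairs (x, y) ∈ F_11², evaluate f(x, y) mod 11. Record the zeros.
  x = 0: [0↦1, 1↦1, 2↦7, 3↦3, 4↦6, 5↦0, 6↦2, 7↦7, 8↦10, 9↦6, 10↦1]  zeros at y ∈ {5}
  x = 1: [0↦10, 1↦1, 2↦0, 3↦2, 4↦2, 5↦6, 6↦9, 7↦6, 8↦3, 9↦6, 10↦10]  zeros at y ∈ {2}
  x = 2: [0↦0, 1↦6, 2↦0, 3↦10, 4↦9, 5↦3, 6↦9, 7↦0, 8↦4, 9↦5, 10↦9]  zeros at y ∈ {0, 2, 7}
  x = 3: [0↦3, 1↦4, 2↦6, 3↦4, 4↦4, 5↦1, 6↦1, 7↦10, 8↦1, 9↦2, 10↦8]  zeros at y ∈ ∅
  x = 4: [0↦7, 1↦5, 2↦6, 3↦5, 4↦8, 5↦10, 6↦6, 7↦2, 8↦4, 9↦7, 10↦6]  zeros at y ∈ ∅
  x = 5: [0↦0, 1↦8, 2↦10, 3↦1, 4↦9, 5↦7, 6↦1, 7↦8, 8↦1, 9↦8, 10↦2]  zeros at y ∈ {0}
  x = 6: [0↦3, 1↦1, 2↦6, 3↦2, 4↦6, 5↦2, 6↦7, 7↦5, 8↦2, 9↦4, 10↦6]  zeros at y ∈ ∅
  x = 7: [0↦4, 1↦5, 2↦4, 3↦7, 4↦9, 5↦5, 6↦1, 7↦3, 8↦6, 9↦5, 10↦6]  zeros at y ∈ ∅
  x = 8: [0↦2, 1↦8, 2↦3, 3↦4, 4↦6, 5↦4, 6↦4, 7↦1, 8↦1, 9↦10, 10↦1]  zeros at y ∈ ∅
  x = 9: [0↦7, 1↦9, 2↦2, 3↦3, 4↦7, 5↦9, 6↦4, 7↦9, 8↦8, 9↦7, 10↦1]  zeros at y ∈ ∅
  x = 10: [0↦7, 1↦7, 2↦0, 3↦3, 4↦0, 5↦8, 6↦0, 7↦4, 8↦4, 9↦6, 10↦5]  zeros at y ∈ {2, 4, 6}
Collecting zeros: affine points = {(0, 5), (1, 2), (2, 0), (2, 2), (2, 7), (5, 0), (10, 2), (10, 4), (10, 6)}.
Total count |C(F_11)_aff| = 9.


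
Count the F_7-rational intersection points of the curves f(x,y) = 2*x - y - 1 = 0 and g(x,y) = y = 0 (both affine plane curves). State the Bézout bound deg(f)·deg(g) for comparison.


Common zeros: {(4, 0)}; count = 1; Bézout bound = 1.

deg(f) = 1, deg(g) = 1, so Bézout bound = 1.
Scan x ∈ F_7. For each x, list the y ∈ F_7 with f(x, y) ≡ 0 and those with g(x, y) ≡ 0 (mod 7); the common zeros in that column are the intersection.
  x = 0: f ≡ 0 at y ∈ {6}; g ≡ 0 at y ∈ {0}; common: ∅.
  x = 1: f ≡ 0 at y ∈ {1}; g ≡ 0 at y ∈ {0}; common: ∅.
  x = 2: f ≡ 0 at y ∈ {3}; g ≡ 0 at y ∈ {0}; common: ∅.
  x = 3: f ≡ 0 at y ∈ {5}; g ≡ 0 at y ∈ {0}; common: ∅.
  x = 4: f ≡ 0 at y ∈ {0}; g ≡ 0 at y ∈ {0}; common: {0}.
  x = 5: f ≡ 0 at y ∈ {2}; g ≡ 0 at y ∈ {0}; common: ∅.
  x = 6: f ≡ 0 at y ∈ {4}; g ≡ 0 at y ∈ {0}; common: ∅.
Collecting: common zeros = {(4, 0)}, so the count is 1.
Comparison with the Bézout bound: 1 ≤ 1 = deg(f)·deg(g), as expected for curves with no common component (the bound is attained).


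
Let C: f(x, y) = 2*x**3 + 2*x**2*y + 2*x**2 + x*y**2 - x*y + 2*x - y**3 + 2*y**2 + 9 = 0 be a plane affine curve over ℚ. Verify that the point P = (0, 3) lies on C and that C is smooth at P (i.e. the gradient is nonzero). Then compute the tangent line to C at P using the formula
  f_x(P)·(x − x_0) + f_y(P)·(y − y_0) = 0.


Tangent line at P: 8*x - 15*y + 45 = 0.

Step 1: f(0, 3) = 0, so P lies on C.
Step 2: partial derivatives
  f_x(x, y) = 6*x**2 + 4*x*y + 4*x + y**2 - y + 2, f_y(x, y) = 2*x**2 + 2*x*y - x - 3*y**2 + 4*y.
  f_x(P) = 8, f_y(P) = -15 (gradient nonzero, so P is smooth).
Step 3: tangent line at P: 8·(x − 0) + -15·(y − 3) = 0.
Expanding: 8*x - 15*y + 45 = 0.


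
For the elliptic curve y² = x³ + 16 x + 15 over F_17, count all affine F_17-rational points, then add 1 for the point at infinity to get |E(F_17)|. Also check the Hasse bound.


Affine points = {(0, 7), (0, 10), (1, 7), (1, 10), (2, 2), (2, 15), (5, 4), (5, 13), (6, 2), (6, 15), (8, 3), (8, 14), (9, 2), (9, 15), (10, 6), (10, 11), (11, 3), (11, 14), (14, 5), (14, 12), (15, 3), (15, 14), (16, 7), (16, 10)}; affine count = 24; |E(F_17)| = 25.

Discriminant check: Δ ∝ 4a³ + 27b² = 4·16³ + 27·15² = 4·4096 + 27·225 ≡ 2 (mod 17). Nonzero ⇒ E is nonsingular.
For each x ∈ F_17, compute rhs = x³ + 16·x + 15 mod 17, then count y ∈ F_17 with y² ≡ rhs.
  x = 0: rhs = 15, matching y values: 7, 10 (2 points).
  x = 1: rhs = 15, matching y values: 7, 10 (2 points).
  x = 2: rhs = 4, matching y values: 2, 15 (2 points).
  x = 3: rhs = 5, matching y values: none (0 points).
  x = 4: rhs = 7, matching y values: none (0 points).
  x = 5: rhs = 16, matching y values: 4, 13 (2 points).
  x = 6: rhs = 4, matching y values: 2, 15 (2 points).
  x = 7: rhs = 11, matching y values: none (0 points).
  x = 8: rhs = 9, matching y values: 3, 14 (2 points).
  x = 9: rhs = 4, matching y values: 2, 15 (2 points).
  x = 10: rhs = 2, matching y values: 6, 11 (2 points).
  x = 11: rhs = 9, matching y values: 3, 14 (2 points).
  x = 12: rhs = 14, matching y values: none (0 points).
  x = 13: rhs = 6, matching y values: none (0 points).
  x = 14: rhs = 8, matching y values: 5, 12 (2 points).
  x = 15: rhs = 9, matching y values: 3, 14 (2 points).
  x = 16: rhs = 15, matching y values: 7, 10 (2 points).
Total affine count: 24.
Full point count |E(F_17)| = 24 + 1 = 25.
Hasse bound: |25 − (17+1)| = |7| = 7 ≤ 2√17 ≈ 8.2462 ✓.


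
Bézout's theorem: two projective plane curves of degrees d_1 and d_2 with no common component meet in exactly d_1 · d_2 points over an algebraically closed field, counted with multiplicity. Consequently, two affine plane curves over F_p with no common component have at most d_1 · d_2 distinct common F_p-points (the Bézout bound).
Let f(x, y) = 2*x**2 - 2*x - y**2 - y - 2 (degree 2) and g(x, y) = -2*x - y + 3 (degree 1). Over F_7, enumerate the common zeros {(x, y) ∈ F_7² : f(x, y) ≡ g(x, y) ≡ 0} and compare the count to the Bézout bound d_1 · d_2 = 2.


Common zeros: {(0, 3), (6, 5)}; count = 2; Bézout bound = 2.

deg(f) = 2, deg(g) = 1, so Bézout bound = 2.
Scan x ∈ F_7. For each x, list the y ∈ F_7 with f(x, y) ≡ 0 and those with g(x, y) ≡ 0 (mod 7); the common zeros in that column are the intersection.
  x = 0: f ≡ 0 at y ∈ {3}; g ≡ 0 at y ∈ {3}; common: {3}.
  x = 1: f ≡ 0 at y ∈ {3}; g ≡ 0 at y ∈ {1}; common: ∅.
  x = 2: f ≡ 0 at y ∈ {1, 5}; g ≡ 0 at y ∈ {6}; common: ∅.
  x = 3: f ≡ 0 at y ∈ ∅; g ≡ 0 at y ∈ {4}; common: ∅.
  x = 4: f ≡ 0 at y ∈ ∅; g ≡ 0 at y ∈ {2}; common: ∅.
  x = 5: f ≡ 0 at y ∈ ∅; g ≡ 0 at y ∈ {0}; common: ∅.
  x = 6: f ≡ 0 at y ∈ {1, 5}; g ≡ 0 at y ∈ {5}; common: {5}.
Collecting: common zeros = {(0, 3), (6, 5)}, so the count is 2.
Comparison with the Bézout bound: 2 ≤ 2 = deg(f)·deg(g), as expected for curves with no common component (the bound is attained).


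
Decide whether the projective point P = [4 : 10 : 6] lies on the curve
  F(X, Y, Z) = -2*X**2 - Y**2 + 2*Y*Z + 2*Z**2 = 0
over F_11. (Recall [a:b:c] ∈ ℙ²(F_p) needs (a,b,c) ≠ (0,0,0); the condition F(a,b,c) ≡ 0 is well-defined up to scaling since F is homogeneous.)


F(4,10,6) ≡ 5 (mod 11); P is NOT on the curve.

Evaluate F(4, 10, 6) term-by-term (mod 11).
  -2*X**2 ↦ -2·16·1·1 = -32
  -Y**2 ↦ -1·1·100·1 = -100
  2*Y*Z ↦ 2·1·10·6 = 120
  2*Z**2 ↦ 2·1·1·36 = 72
Sum: F(4, 10, 6) = (-32) + (-100) + (120) + (72) = 60.
Reducing mod 11: 60 ≡ 5 (mod 11).
Since F(a, b, c) ≡ 5 ≠ 0 (mod 11), P does NOT lie on the curve.


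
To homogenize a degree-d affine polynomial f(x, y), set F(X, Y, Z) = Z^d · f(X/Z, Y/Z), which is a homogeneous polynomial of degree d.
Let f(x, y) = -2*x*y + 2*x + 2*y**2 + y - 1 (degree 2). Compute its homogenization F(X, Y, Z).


F(X, Y, Z) = -2*X*Y + 2*X*Z + 2*Y**2 + Y*Z - Z**2

deg(f) = 2.
Substitute x = X/Z, y = Y/Z into f, then multiply by Z^2.
  monomial -2·x^1·y^1 ↦ -2·X^1·Y^1·Z^0.
  monomial 2·x^1·y^0 ↦ 2·X^1·Y^0·Z^1.
  monomial 2·x^0·y^2 ↦ 2·X^0·Y^2·Z^0.
  monomial 1·x^0·y^1 ↦ 1·X^0·Y^1·Z^1.
  monomial -1·x^0·y^0 ↦ -1·X^0·Y^0·Z^2.
Collecting: F(X, Y, Z) = -2*X*Y + 2*X*Z + 2*Y**2 + Y*Z - Z**2.


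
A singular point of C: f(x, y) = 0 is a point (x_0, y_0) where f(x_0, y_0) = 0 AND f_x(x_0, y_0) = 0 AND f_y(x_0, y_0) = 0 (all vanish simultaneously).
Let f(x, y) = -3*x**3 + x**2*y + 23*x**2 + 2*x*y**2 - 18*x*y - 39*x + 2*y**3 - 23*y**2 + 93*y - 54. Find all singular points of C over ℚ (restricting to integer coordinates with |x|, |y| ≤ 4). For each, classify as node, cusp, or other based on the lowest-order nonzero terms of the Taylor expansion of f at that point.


Singular points: {(3, 3)}; classification: node.

Compute partial derivatives:
  f_x = -9*x**2 + 2*x*y + 46*x + 2*y**2 - 18*y - 39.
  f_y = x**2 + 4*x*y - 18*x + 6*y**2 - 46*y + 93.
Scan x_0 ∈ {−4, ..., 4}. For each x_0, f_y(x_0, y) is a polynomial in y; find its integer roots y ∈ {−4, ..., 4}, then test f_x and f at those candidates.
  x = -4: f_y(-4, y) = 6*y**2 - 62*y + 181; no integer root y with |y| ≤ 4.
  x = -3: f_y(-3, y) = 6*y**2 - 58*y + 156; no integer root y with |y| ≤ 4.
  x = -2: f_y(-2, y) = 6*y**2 - 54*y + 133; no integer root y with |y| ≤ 4.
  x = -1: f_y(-1, y) = 6*y**2 - 50*y + 112; no integer root y with |y| ≤ 4.
  x = 0: f_y(0, y) = 6*y**2 - 46*y + 93; no integer root y with |y| ≤ 4.
  x = 1: f_y(1, y) = 6*y**2 - 42*y + 76; no integer root y with |y| ≤ 4.
  x = 2: f_y(2, y) = 6*y**2 - 38*y + 61; no integer root y with |y| ≤ 4.
  x = 3: f_y(3, y) = 6*y**2 - 34*y + 48; vanishes at y ∈ {3}. (3, 3): f_x = 0, f = 0 — SINGULAR.
  x = 4: f_y(4, y) = 6*y**2 - 30*y + 37; no integer root y with |y| ≤ 4.
Only singular point on the grid: (3, 3).
Classify: substitute x = 3 + u, y = 3 + v and expand: f = -3*u**3 + u**2*v - u**2 + 2*u*v**2 + 2*v**3 + v**2.
No constant or linear terms (consistent with a singular point). Quadratic part: -u**2 + v**2. Cubic part: -3*u**3 + u**2*v + 2*u*v**2 + 2*v**3.
The quadratic part v**2 - u**2 = (v − u)(v + u) splits into two distinct linear factors, so there are two distinct tangent lines y − 3 = ±(x − 3) — this is a node (ordinary double point).
Classification: node.


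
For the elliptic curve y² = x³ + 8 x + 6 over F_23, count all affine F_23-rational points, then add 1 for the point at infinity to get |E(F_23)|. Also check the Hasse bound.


Affine points = {(0, 11), (0, 12), (9, 5), (9, 18), (12, 6), (12, 17), (17, 8), (17, 15), (18, 5), (18, 18), (19, 5), (19, 18), (20, 1), (20, 22)}; affine count = 14; |E(F_23)| = 15.

Discriminant check: Δ ∝ 4a³ + 27b² = 4·8³ + 27·6² = 4·512 + 27·36 ≡ 7 (mod 23). Nonzero ⇒ E is nonsingular.
For each x ∈ F_23, compute rhs = x³ + 8·x + 6 mod 23, then count y ∈ F_23 with y² ≡ rhs.
  x = 0: rhs = 6, matching y values: 11, 12 (2 points).
  x = 1: rhs = 15, matching y values: none (0 points).
  x = 2: rhs = 7, matching y values: none (0 points).
  x = 3: rhs = 11, matching y values: none (0 points).
  x = 4: rhs = 10, matching y values: none (0 points).
  x = 5: rhs = 10, matching y values: none (0 points).
  x = 6: rhs = 17, matching y values: none (0 points).
  x = 7: rhs = 14, matching y values: none (0 points).
  x = 8: rhs = 7, matching y values: none (0 points).
  x = 9: rhs = 2, matching y values: 5, 18 (2 points).
  x = 10: rhs = 5, matching y values: none (0 points).
  x = 11: rhs = 22, matching y values: none (0 points).
  x = 12: rhs = 13, matching y values: 6, 17 (2 points).
  x = 13: rhs = 7, matching y values: none (0 points).
  x = 14: rhs = 10, matching y values: none (0 points).
  x = 15: rhs = 5, matching y values: none (0 points).
  x = 16: rhs = 21, matching y values: none (0 points).
  x = 17: rhs = 18, matching y values: 8, 15 (2 points).
  x = 18: rhs = 2, matching y values: 5, 18 (2 points).
  x = 19: rhs = 2, matching y values: 5, 18 (2 points).
  x = 20: rhs = 1, matching y values: 1, 22 (2 points).
  x = 21: rhs = 5, matching y values: none (0 points).
  x = 22: rhs = 20, matching y values: none (0 points).
Total affine count: 14.
Full point count |E(F_23)| = 14 + 1 = 15.
Hasse bound: |15 − (23+1)| = |-9| = 9 ≤ 2√23 ≈ 9.5917 ✓.
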